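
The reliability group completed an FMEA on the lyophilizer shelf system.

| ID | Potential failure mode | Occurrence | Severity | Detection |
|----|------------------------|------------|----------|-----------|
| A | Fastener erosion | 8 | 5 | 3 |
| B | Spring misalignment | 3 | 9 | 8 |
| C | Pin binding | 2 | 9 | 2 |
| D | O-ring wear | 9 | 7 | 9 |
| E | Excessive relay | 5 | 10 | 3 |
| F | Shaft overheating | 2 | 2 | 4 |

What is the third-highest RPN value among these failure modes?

150

RPN = Severity × Occurrence × Detection:
  A: 5 × 8 × 3 = 120
  B: 9 × 3 × 8 = 216
  C: 9 × 2 × 2 = 36
  D: 7 × 9 × 9 = 567
  E: 10 × 5 × 3 = 150
  F: 2 × 2 × 4 = 16
Sorted descending: 567, 216, 150, 120, 36, 16.
The third-highest RPN is 150 (E).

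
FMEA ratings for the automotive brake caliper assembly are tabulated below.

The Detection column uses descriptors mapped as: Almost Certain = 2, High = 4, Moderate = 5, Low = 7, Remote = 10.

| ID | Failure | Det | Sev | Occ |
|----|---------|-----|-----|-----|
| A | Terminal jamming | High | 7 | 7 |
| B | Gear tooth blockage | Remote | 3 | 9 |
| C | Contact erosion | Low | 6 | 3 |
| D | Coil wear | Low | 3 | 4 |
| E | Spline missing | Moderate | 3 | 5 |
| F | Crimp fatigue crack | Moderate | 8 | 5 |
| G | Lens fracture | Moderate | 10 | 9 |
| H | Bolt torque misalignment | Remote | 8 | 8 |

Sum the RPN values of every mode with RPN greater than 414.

1090

RPN = Severity × Occurrence × Detection:
  A: 7 × 7 × 4 = 196
  B: 3 × 9 × 10 = 270
  C: 6 × 3 × 7 = 126
  D: 3 × 4 × 7 = 84
  E: 3 × 5 × 5 = 75
  F: 8 × 5 × 5 = 200
  G: 10 × 9 × 5 = 450
  H: 8 × 8 × 10 = 640
RPN > 414: G (450), H (640).
Sum: 450 + 640 = 1090.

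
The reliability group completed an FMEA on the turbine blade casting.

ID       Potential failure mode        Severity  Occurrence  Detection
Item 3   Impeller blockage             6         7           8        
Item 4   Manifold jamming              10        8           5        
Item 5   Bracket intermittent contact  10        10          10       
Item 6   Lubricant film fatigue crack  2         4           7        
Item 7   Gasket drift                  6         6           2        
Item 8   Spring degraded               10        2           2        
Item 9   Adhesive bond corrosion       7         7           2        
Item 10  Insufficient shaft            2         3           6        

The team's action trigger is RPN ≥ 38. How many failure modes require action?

7

RPN = Severity × Occurrence × Detection:
  Item 3: 6 × 7 × 8 = 336
  Item 4: 10 × 8 × 5 = 400
  Item 5: 10 × 10 × 10 = 1000
  Item 6: 2 × 4 × 7 = 56
  Item 7: 6 × 6 × 2 = 72
  Item 8: 10 × 2 × 2 = 40
  Item 9: 7 × 7 × 2 = 98
  Item 10: 2 × 3 × 6 = 36
Modes with RPN ≥ 38: Item 3 (336), Item 4 (400), Item 5 (1000), Item 6 (56), Item 7 (72), Item 8 (40), Item 9 (98) → 7.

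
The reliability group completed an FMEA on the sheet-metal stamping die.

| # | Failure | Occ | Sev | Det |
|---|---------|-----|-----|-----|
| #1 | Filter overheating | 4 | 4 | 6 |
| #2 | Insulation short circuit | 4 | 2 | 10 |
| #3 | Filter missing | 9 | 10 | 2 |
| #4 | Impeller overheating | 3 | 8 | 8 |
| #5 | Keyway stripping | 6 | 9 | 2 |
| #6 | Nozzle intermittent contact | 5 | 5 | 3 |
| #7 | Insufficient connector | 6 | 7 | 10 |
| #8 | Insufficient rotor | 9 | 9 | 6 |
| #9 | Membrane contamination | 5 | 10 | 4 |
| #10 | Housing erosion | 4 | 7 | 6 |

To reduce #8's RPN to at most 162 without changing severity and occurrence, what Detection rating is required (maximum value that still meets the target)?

#8: S=9, O=9, D=6 → current RPN = 486.
Fixed product = 81. Need 81 × D ≤ 162, so D ≤ 162/81 = 2.00.
Maximum integer Detection rating = 2 (gives RPN 162; D=3 would give 243 > 162).

2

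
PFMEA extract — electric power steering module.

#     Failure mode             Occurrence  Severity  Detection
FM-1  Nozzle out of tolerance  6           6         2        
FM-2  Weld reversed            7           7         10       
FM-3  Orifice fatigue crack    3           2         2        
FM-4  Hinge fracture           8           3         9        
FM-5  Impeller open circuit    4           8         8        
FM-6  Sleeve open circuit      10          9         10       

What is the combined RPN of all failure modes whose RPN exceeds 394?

1390

RPN = Severity × Occurrence × Detection:
  FM-1: 6 × 6 × 2 = 72
  FM-2: 7 × 7 × 10 = 490
  FM-3: 2 × 3 × 2 = 12
  FM-4: 3 × 8 × 9 = 216
  FM-5: 8 × 4 × 8 = 256
  FM-6: 9 × 10 × 10 = 900
RPN > 394: FM-2 (490), FM-6 (900).
Sum: 490 + 900 = 1390.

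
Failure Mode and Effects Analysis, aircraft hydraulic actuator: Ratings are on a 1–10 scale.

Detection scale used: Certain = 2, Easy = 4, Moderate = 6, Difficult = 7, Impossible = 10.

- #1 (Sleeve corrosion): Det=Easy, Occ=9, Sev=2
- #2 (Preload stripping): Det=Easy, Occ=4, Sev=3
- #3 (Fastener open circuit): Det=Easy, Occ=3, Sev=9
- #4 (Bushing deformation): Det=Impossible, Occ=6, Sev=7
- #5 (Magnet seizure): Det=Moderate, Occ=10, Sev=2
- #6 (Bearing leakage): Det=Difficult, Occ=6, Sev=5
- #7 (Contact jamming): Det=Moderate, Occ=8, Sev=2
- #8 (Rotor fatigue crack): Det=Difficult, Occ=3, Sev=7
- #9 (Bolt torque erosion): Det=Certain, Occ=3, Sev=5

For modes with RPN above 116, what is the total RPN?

897

RPN = Severity × Occurrence × Detection:
  #1: 2 × 9 × 4 = 72
  #2: 3 × 4 × 4 = 48
  #3: 9 × 3 × 4 = 108
  #4: 7 × 6 × 10 = 420
  #5: 2 × 10 × 6 = 120
  #6: 5 × 6 × 7 = 210
  #7: 2 × 8 × 6 = 96
  #8: 7 × 3 × 7 = 147
  #9: 5 × 3 × 2 = 30
RPN > 116: #4 (420), #5 (120), #6 (210), #8 (147).
Sum: 420 + 120 + 210 + 147 = 897.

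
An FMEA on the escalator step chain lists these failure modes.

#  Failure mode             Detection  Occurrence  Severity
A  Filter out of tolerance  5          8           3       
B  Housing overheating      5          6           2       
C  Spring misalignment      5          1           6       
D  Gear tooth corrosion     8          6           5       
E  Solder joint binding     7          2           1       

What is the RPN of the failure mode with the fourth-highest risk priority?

RPN = Severity × Occurrence × Detection:
  A: 3 × 8 × 5 = 120
  B: 2 × 6 × 5 = 60
  C: 6 × 1 × 5 = 30
  D: 5 × 6 × 8 = 240
  E: 1 × 2 × 7 = 14
Sorted descending: 240, 120, 60, 30, 14.
The fourth-highest RPN is 30 (C).

30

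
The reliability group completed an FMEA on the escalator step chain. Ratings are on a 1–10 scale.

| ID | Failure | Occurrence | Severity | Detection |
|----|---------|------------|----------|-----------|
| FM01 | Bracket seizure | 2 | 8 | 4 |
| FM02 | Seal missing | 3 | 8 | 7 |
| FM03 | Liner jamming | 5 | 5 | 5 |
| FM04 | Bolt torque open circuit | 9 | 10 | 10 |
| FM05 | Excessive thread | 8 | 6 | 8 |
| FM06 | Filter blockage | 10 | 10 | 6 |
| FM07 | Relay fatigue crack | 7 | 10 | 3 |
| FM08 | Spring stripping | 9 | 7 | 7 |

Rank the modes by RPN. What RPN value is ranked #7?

RPN = Severity × Occurrence × Detection:
  FM01: 8 × 2 × 4 = 64
  FM02: 8 × 3 × 7 = 168
  FM03: 5 × 5 × 5 = 125
  FM04: 10 × 9 × 10 = 900
  FM05: 6 × 8 × 8 = 384
  FM06: 10 × 10 × 6 = 600
  FM07: 10 × 7 × 3 = 210
  FM08: 7 × 9 × 7 = 441
Sorted descending: 900, 600, 441, 384, 210, 168, 125, 64.
The seventh-highest RPN is 125 (FM03).

125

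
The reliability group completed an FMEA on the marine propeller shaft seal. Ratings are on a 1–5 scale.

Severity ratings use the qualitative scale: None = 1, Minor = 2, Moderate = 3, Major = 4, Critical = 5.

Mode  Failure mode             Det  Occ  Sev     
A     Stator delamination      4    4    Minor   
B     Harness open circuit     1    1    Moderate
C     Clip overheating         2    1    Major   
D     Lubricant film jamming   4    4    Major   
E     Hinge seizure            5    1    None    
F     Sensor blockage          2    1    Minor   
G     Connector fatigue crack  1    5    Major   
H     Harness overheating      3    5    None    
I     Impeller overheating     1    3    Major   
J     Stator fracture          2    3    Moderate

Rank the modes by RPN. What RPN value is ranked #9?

4

RPN = Severity × Occurrence × Detection:
  A: 2 × 4 × 4 = 32
  B: 3 × 1 × 1 = 3
  C: 4 × 1 × 2 = 8
  D: 4 × 4 × 4 = 64
  E: 1 × 1 × 5 = 5
  F: 2 × 1 × 2 = 4
  G: 4 × 5 × 1 = 20
  H: 1 × 5 × 3 = 15
  I: 4 × 3 × 1 = 12
  J: 3 × 3 × 2 = 18
Sorted descending: 64, 32, 20, 18, 15, 12, 8, 5, 4, 3.
The 9th-highest RPN is 4 (F).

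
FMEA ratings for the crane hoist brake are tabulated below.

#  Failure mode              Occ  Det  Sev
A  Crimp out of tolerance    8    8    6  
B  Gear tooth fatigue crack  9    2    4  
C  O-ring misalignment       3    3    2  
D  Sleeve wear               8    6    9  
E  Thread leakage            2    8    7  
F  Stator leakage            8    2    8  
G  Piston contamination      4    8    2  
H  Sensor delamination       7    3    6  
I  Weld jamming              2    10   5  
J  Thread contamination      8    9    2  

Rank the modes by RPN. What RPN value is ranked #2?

RPN = Severity × Occurrence × Detection:
  A: 6 × 8 × 8 = 384
  B: 4 × 9 × 2 = 72
  C: 2 × 3 × 3 = 18
  D: 9 × 8 × 6 = 432
  E: 7 × 2 × 8 = 112
  F: 8 × 8 × 2 = 128
  G: 2 × 4 × 8 = 64
  H: 6 × 7 × 3 = 126
  I: 5 × 2 × 10 = 100
  J: 2 × 8 × 9 = 144
Sorted descending: 432, 384, 144, 128, 126, 112, 100, 72, 64, 18.
The second-highest RPN is 384 (A).

384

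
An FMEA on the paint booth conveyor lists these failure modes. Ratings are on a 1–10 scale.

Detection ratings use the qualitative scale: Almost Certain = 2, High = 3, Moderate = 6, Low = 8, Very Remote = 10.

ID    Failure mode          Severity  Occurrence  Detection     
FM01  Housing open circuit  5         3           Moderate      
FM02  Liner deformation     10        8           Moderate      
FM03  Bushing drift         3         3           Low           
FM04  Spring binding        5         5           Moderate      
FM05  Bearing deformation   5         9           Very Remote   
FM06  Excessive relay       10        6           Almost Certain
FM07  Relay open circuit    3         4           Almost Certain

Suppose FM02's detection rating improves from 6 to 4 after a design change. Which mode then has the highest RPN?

RPN = Severity × Occurrence × Detection:
  FM01: 5 × 3 × 6 = 90
  FM02: 10 × 8 × 6 = 480
  FM03: 3 × 3 × 8 = 72
  FM04: 5 × 5 × 6 = 150
  FM05: 5 × 9 × 10 = 450
  FM06: 10 × 6 × 2 = 120
  FM07: 3 × 4 × 2 = 24
After action: FM02 → 10 × 8 × 4 = 320.
Revised RPNs: FM05=450, FM02=320, FM04=150, FM06=120, FM01=90, FM03=72, FM07=24.
Highest is now FM05 (450).

FM05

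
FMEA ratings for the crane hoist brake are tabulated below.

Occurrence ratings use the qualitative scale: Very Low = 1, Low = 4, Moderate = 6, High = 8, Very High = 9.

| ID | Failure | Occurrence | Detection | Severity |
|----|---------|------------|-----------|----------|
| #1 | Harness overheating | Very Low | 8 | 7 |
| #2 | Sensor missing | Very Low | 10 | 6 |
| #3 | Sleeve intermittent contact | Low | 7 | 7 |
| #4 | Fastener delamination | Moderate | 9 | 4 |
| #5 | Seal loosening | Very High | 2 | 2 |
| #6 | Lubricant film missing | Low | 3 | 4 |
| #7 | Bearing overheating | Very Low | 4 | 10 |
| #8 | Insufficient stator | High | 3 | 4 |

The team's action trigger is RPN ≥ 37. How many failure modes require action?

RPN = Severity × Occurrence × Detection:
  #1: 7 × 1 × 8 = 56
  #2: 6 × 1 × 10 = 60
  #3: 7 × 4 × 7 = 196
  #4: 4 × 6 × 9 = 216
  #5: 2 × 9 × 2 = 36
  #6: 4 × 4 × 3 = 48
  #7: 10 × 1 × 4 = 40
  #8: 4 × 8 × 3 = 96
Modes with RPN ≥ 37: #1 (56), #2 (60), #3 (196), #4 (216), #6 (48), #7 (40), #8 (96) → 7.

7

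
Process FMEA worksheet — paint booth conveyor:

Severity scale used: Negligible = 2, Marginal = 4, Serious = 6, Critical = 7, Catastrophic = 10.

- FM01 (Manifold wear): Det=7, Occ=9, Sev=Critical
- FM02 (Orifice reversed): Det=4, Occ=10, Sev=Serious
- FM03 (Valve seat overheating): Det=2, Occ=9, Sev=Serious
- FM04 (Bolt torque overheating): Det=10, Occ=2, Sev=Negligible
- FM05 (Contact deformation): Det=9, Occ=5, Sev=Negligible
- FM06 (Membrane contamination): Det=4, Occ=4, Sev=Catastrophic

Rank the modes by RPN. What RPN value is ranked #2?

240

RPN = Severity × Occurrence × Detection:
  FM01: 7 × 9 × 7 = 441
  FM02: 6 × 10 × 4 = 240
  FM03: 6 × 9 × 2 = 108
  FM04: 2 × 2 × 10 = 40
  FM05: 2 × 5 × 9 = 90
  FM06: 10 × 4 × 4 = 160
Sorted descending: 441, 240, 160, 108, 90, 40.
The second-highest RPN is 240 (FM02).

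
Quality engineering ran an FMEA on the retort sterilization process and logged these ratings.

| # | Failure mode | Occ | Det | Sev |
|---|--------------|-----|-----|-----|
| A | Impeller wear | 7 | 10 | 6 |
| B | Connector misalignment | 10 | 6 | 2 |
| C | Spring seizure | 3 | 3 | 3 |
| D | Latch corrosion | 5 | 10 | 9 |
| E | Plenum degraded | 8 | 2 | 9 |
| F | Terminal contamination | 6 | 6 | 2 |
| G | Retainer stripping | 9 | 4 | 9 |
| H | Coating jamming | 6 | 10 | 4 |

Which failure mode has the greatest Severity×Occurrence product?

Criticality = Severity × Occurrence:
  A: 6 × 7 = 42
  B: 2 × 10 = 20
  C: 3 × 3 = 9
  D: 9 × 5 = 45
  E: 9 × 8 = 72
  F: 2 × 6 = 12
  G: 9 × 9 = 81
  H: 4 × 6 = 24
Highest criticality is 81 → G.

G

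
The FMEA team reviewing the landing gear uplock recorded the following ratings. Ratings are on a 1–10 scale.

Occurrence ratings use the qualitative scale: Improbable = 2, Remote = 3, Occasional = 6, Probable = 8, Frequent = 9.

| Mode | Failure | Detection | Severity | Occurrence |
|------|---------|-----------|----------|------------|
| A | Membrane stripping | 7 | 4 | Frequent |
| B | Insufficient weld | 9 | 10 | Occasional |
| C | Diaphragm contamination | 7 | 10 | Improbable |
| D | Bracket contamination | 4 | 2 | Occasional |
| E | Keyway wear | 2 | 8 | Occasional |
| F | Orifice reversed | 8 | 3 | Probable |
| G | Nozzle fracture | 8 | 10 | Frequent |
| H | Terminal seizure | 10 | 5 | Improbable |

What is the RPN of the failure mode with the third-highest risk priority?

RPN = Severity × Occurrence × Detection:
  A: 4 × 9 × 7 = 252
  B: 10 × 6 × 9 = 540
  C: 10 × 2 × 7 = 140
  D: 2 × 6 × 4 = 48
  E: 8 × 6 × 2 = 96
  F: 3 × 8 × 8 = 192
  G: 10 × 9 × 8 = 720
  H: 5 × 2 × 10 = 100
Sorted descending: 720, 540, 252, 192, 140, 100, 96, 48.
The third-highest RPN is 252 (A).

252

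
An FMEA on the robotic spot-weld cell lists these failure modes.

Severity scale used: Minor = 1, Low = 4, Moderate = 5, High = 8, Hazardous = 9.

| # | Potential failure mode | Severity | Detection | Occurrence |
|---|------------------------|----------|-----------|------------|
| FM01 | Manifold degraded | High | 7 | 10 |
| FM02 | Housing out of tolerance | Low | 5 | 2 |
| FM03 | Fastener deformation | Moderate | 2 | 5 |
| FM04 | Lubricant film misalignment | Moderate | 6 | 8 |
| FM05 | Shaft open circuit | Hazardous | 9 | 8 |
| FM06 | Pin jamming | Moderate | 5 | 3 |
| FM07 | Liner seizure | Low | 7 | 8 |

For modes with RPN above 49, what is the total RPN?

RPN = Severity × Occurrence × Detection:
  FM01: 8 × 10 × 7 = 560
  FM02: 4 × 2 × 5 = 40
  FM03: 5 × 5 × 2 = 50
  FM04: 5 × 8 × 6 = 240
  FM05: 9 × 8 × 9 = 648
  FM06: 5 × 3 × 5 = 75
  FM07: 4 × 8 × 7 = 224
RPN > 49: FM01 (560), FM03 (50), FM04 (240), FM05 (648), FM06 (75), FM07 (224).
Sum: 560 + 50 + 240 + 648 + 75 + 224 = 1797.

1797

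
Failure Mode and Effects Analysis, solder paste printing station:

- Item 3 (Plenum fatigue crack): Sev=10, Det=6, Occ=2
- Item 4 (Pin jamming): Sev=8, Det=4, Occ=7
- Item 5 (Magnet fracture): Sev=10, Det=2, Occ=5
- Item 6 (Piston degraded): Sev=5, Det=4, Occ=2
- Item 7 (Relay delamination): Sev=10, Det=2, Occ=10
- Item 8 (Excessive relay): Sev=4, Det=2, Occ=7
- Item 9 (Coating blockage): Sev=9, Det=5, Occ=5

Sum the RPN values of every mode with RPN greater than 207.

RPN = Severity × Occurrence × Detection:
  Item 3: 10 × 2 × 6 = 120
  Item 4: 8 × 7 × 4 = 224
  Item 5: 10 × 5 × 2 = 100
  Item 6: 5 × 2 × 4 = 40
  Item 7: 10 × 10 × 2 = 200
  Item 8: 4 × 7 × 2 = 56
  Item 9: 9 × 5 × 5 = 225
RPN > 207: Item 4 (224), Item 9 (225).
Sum: 224 + 225 = 449.

449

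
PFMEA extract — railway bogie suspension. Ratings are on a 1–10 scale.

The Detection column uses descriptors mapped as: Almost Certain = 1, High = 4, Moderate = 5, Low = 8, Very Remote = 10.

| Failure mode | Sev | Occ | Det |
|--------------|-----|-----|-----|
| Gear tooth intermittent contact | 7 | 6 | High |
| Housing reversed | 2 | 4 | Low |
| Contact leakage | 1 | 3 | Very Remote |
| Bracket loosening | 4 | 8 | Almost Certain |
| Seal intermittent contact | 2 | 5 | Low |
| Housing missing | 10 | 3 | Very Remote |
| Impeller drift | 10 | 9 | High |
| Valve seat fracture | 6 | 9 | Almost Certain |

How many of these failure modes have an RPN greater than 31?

RPN = Severity × Occurrence × Detection:
  Gear tooth intermittent contact: 7 × 6 × 4 = 168
  Housing reversed: 2 × 4 × 8 = 64
  Contact leakage: 1 × 3 × 10 = 30
  Bracket loosening: 4 × 8 × 1 = 32
  Seal intermittent contact: 2 × 5 × 8 = 80
  Housing missing: 10 × 3 × 10 = 300
  Impeller drift: 10 × 9 × 4 = 360
  Valve seat fracture: 6 × 9 × 1 = 54
Modes with RPN > 31: Gear tooth intermittent contact (168), Housing reversed (64), Bracket loosening (32), Seal intermittent contact (80), Housing missing (300), Impeller drift (360), Valve seat fracture (54) → 7.

7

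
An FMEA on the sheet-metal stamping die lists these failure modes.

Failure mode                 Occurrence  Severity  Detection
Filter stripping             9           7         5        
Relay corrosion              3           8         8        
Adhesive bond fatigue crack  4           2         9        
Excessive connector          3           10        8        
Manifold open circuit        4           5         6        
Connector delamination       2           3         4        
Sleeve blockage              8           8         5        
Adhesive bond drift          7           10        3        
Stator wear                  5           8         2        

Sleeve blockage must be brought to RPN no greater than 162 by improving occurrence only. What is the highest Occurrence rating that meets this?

Sleeve blockage: S=8, O=8, D=5 → current RPN = 320.
Fixed product = 40. Need 40 × O ≤ 162, so O ≤ 162/40 = 4.05.
Maximum integer Occurrence rating = 4 (gives RPN 160; O=5 would give 200 > 162).

4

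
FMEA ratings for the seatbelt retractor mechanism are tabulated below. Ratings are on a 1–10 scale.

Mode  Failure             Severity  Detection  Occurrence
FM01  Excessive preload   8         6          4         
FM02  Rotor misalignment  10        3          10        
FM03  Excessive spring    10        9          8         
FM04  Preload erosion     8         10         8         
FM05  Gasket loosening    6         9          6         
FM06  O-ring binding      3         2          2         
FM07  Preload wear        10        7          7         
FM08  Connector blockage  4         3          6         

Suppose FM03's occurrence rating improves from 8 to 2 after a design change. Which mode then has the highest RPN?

RPN = Severity × Occurrence × Detection:
  FM01: 8 × 4 × 6 = 192
  FM02: 10 × 10 × 3 = 300
  FM03: 10 × 8 × 9 = 720
  FM04: 8 × 8 × 10 = 640
  FM05: 6 × 6 × 9 = 324
  FM06: 3 × 2 × 2 = 12
  FM07: 10 × 7 × 7 = 490
  FM08: 4 × 6 × 3 = 72
After action: FM03 → 10 × 2 × 9 = 180.
Revised RPNs: FM04=640, FM07=490, FM05=324, FM02=300, FM01=192, FM03=180, FM08=72, FM06=12.
Highest is now FM04 (640).

FM04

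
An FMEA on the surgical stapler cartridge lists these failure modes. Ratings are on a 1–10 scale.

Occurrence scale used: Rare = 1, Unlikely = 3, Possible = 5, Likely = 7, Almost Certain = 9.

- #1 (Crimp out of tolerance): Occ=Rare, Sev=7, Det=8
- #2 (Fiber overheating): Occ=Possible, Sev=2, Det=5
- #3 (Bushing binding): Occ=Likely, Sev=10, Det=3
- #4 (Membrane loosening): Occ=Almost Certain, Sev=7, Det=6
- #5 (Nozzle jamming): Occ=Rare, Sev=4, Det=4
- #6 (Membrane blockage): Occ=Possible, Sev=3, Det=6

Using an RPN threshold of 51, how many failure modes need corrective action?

RPN = Severity × Occurrence × Detection:
  #1: 7 × 1 × 8 = 56
  #2: 2 × 5 × 5 = 50
  #3: 10 × 7 × 3 = 210
  #4: 7 × 9 × 6 = 378
  #5: 4 × 1 × 4 = 16
  #6: 3 × 5 × 6 = 90
Modes with RPN ≥ 51: #1 (56), #3 (210), #4 (378), #6 (90) → 4.

4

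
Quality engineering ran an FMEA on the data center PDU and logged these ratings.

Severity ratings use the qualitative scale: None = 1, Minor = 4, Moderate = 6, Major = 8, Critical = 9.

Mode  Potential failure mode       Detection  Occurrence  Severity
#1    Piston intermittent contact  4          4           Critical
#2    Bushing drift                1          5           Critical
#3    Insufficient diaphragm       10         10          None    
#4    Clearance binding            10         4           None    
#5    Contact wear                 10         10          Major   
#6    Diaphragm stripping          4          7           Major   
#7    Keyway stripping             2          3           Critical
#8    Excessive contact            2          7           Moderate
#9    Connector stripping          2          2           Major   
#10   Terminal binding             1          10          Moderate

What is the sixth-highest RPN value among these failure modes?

60

RPN = Severity × Occurrence × Detection:
  #1: 9 × 4 × 4 = 144
  #2: 9 × 5 × 1 = 45
  #3: 1 × 10 × 10 = 100
  #4: 1 × 4 × 10 = 40
  #5: 8 × 10 × 10 = 800
  #6: 8 × 7 × 4 = 224
  #7: 9 × 3 × 2 = 54
  #8: 6 × 7 × 2 = 84
  #9: 8 × 2 × 2 = 32
  #10: 6 × 10 × 1 = 60
Sorted descending: 800, 224, 144, 100, 84, 60, 54, 45, 40, 32.
The sixth-highest RPN is 60 (#10).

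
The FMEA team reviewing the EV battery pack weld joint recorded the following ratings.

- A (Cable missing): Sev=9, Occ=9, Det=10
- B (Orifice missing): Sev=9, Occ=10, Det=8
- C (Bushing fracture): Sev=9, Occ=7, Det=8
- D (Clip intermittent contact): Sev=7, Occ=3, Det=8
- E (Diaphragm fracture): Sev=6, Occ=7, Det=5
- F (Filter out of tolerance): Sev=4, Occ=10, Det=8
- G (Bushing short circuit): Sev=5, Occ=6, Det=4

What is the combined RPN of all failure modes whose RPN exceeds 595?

RPN = Severity × Occurrence × Detection:
  A: 9 × 9 × 10 = 810
  B: 9 × 10 × 8 = 720
  C: 9 × 7 × 8 = 504
  D: 7 × 3 × 8 = 168
  E: 6 × 7 × 5 = 210
  F: 4 × 10 × 8 = 320
  G: 5 × 6 × 4 = 120
RPN > 595: A (810), B (720).
Sum: 810 + 720 = 1530.

1530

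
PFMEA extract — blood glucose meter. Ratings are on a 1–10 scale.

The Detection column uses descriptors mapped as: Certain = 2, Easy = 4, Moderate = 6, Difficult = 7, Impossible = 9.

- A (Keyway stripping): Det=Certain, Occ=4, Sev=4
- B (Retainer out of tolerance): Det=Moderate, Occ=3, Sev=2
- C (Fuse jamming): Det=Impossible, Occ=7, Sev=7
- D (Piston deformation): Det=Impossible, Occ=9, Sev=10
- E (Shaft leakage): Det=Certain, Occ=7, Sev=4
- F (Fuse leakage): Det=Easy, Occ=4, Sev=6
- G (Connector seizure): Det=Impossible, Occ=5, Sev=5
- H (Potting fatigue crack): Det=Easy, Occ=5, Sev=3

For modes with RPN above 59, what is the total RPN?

1632

RPN = Severity × Occurrence × Detection:
  A: 4 × 4 × 2 = 32
  B: 2 × 3 × 6 = 36
  C: 7 × 7 × 9 = 441
  D: 10 × 9 × 9 = 810
  E: 4 × 7 × 2 = 56
  F: 6 × 4 × 4 = 96
  G: 5 × 5 × 9 = 225
  H: 3 × 5 × 4 = 60
RPN > 59: C (441), D (810), F (96), G (225), H (60).
Sum: 441 + 810 + 96 + 225 + 60 = 1632.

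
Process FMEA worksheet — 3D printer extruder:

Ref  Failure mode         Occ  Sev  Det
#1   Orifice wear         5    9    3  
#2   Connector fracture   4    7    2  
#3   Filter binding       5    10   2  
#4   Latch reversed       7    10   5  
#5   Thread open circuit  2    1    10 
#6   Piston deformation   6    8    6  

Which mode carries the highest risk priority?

#4

RPN = Severity × Occurrence × Detection:
  #1: 9 × 5 × 3 = 135
  #2: 7 × 4 × 2 = 56
  #3: 10 × 5 × 2 = 100
  #4: 10 × 7 × 5 = 350
  #5: 1 × 2 × 10 = 20
  #6: 8 × 6 × 6 = 288
Highest RPN is 350 → #4.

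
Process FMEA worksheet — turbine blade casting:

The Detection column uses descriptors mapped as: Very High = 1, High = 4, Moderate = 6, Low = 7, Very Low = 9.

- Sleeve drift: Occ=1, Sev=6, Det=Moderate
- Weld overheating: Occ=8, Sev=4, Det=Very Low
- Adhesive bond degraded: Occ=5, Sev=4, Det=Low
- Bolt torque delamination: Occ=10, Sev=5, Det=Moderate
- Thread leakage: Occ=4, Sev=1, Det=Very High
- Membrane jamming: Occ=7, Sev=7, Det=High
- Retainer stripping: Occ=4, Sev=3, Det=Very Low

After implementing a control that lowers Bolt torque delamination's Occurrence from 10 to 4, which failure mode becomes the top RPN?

Weld overheating

RPN = Severity × Occurrence × Detection:
  Sleeve drift: 6 × 1 × 6 = 36
  Weld overheating: 4 × 8 × 9 = 288
  Adhesive bond degraded: 4 × 5 × 7 = 140
  Bolt torque delamination: 5 × 10 × 6 = 300
  Thread leakage: 1 × 4 × 1 = 4
  Membrane jamming: 7 × 7 × 4 = 196
  Retainer stripping: 3 × 4 × 9 = 108
After action: Bolt torque delamination → 5 × 4 × 6 = 120.
Revised RPNs: Weld overheating=288, Membrane jamming=196, Adhesive bond degraded=140, Bolt torque delamination=120, Retainer stripping=108, Sleeve drift=36, Thread leakage=4.
Highest is now Weld overheating (288).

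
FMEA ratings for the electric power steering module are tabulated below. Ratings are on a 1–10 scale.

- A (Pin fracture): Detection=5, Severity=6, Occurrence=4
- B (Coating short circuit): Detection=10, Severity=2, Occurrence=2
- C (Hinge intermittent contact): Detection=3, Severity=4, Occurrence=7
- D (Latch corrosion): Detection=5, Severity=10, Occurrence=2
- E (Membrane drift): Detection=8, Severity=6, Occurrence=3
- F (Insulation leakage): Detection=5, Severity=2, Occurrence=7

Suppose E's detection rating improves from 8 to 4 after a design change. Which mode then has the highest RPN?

A

RPN = Severity × Occurrence × Detection:
  A: 6 × 4 × 5 = 120
  B: 2 × 2 × 10 = 40
  C: 4 × 7 × 3 = 84
  D: 10 × 2 × 5 = 100
  E: 6 × 3 × 8 = 144
  F: 2 × 7 × 5 = 70
After action: E → 6 × 3 × 4 = 72.
Revised RPNs: A=120, D=100, C=84, E=72, F=70, B=40.
Highest is now A (120).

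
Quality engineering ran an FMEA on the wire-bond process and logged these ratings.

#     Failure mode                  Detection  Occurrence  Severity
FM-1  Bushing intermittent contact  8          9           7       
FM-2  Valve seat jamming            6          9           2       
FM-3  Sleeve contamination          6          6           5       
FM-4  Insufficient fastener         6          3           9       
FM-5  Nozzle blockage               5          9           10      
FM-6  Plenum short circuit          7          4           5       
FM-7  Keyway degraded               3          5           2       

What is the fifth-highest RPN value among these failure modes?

RPN = Severity × Occurrence × Detection:
  FM-1: 7 × 9 × 8 = 504
  FM-2: 2 × 9 × 6 = 108
  FM-3: 5 × 6 × 6 = 180
  FM-4: 9 × 3 × 6 = 162
  FM-5: 10 × 9 × 5 = 450
  FM-6: 5 × 4 × 7 = 140
  FM-7: 2 × 5 × 3 = 30
Sorted descending: 504, 450, 180, 162, 140, 108, 30.
The fifth-highest RPN is 140 (FM-6).

140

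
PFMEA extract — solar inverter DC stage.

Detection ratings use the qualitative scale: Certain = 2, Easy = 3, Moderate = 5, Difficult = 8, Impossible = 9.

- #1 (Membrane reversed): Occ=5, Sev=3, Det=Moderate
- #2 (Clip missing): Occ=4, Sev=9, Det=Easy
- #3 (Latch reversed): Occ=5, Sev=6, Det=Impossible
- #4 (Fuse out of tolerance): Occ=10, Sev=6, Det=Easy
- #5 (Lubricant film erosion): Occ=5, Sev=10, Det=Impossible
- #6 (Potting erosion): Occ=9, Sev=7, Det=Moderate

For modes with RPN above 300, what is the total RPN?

765

RPN = Severity × Occurrence × Detection:
  #1: 3 × 5 × 5 = 75
  #2: 9 × 4 × 3 = 108
  #3: 6 × 5 × 9 = 270
  #4: 6 × 10 × 3 = 180
  #5: 10 × 5 × 9 = 450
  #6: 7 × 9 × 5 = 315
RPN > 300: #5 (450), #6 (315).
Sum: 450 + 315 = 765.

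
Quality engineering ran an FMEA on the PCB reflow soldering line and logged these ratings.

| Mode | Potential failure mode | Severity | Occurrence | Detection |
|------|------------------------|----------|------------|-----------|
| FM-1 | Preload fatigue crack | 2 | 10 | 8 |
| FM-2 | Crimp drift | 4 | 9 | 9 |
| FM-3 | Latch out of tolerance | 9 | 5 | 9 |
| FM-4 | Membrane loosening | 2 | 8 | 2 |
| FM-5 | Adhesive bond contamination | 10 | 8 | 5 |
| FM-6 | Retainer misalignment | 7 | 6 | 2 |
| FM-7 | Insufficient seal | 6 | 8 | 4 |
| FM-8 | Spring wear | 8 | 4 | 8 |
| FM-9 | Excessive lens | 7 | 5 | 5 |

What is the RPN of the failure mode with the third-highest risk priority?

324

RPN = Severity × Occurrence × Detection:
  FM-1: 2 × 10 × 8 = 160
  FM-2: 4 × 9 × 9 = 324
  FM-3: 9 × 5 × 9 = 405
  FM-4: 2 × 8 × 2 = 32
  FM-5: 10 × 8 × 5 = 400
  FM-6: 7 × 6 × 2 = 84
  FM-7: 6 × 8 × 4 = 192
  FM-8: 8 × 4 × 8 = 256
  FM-9: 7 × 5 × 5 = 175
Sorted descending: 405, 400, 324, 256, 192, 175, 160, 84, 32.
The third-highest RPN is 324 (FM-2).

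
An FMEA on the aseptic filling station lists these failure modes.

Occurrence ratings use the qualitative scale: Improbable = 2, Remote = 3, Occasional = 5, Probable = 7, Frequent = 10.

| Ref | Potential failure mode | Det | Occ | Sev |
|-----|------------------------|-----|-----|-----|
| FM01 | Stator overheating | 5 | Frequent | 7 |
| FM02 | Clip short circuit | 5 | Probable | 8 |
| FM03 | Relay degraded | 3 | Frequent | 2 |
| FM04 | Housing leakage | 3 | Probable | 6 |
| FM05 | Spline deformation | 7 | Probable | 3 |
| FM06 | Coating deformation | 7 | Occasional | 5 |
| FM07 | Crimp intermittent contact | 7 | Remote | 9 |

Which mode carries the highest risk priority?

RPN = Severity × Occurrence × Detection:
  FM01: 7 × 10 × 5 = 350
  FM02: 8 × 7 × 5 = 280
  FM03: 2 × 10 × 3 = 60
  FM04: 6 × 7 × 3 = 126
  FM05: 3 × 7 × 7 = 147
  FM06: 5 × 5 × 7 = 175
  FM07: 9 × 3 × 7 = 189
Highest RPN is 350 → FM01.

FM01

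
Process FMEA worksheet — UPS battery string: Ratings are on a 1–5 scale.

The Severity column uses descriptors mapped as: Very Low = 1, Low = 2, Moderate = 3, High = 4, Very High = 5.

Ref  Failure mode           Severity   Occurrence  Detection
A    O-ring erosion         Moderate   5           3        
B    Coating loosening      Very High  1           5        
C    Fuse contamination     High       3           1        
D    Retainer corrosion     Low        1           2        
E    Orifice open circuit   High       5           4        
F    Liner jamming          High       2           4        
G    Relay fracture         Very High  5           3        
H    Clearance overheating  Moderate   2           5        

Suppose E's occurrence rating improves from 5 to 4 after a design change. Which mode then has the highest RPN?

RPN = Severity × Occurrence × Detection:
  A: 3 × 5 × 3 = 45
  B: 5 × 1 × 5 = 25
  C: 4 × 3 × 1 = 12
  D: 2 × 1 × 2 = 4
  E: 4 × 5 × 4 = 80
  F: 4 × 2 × 4 = 32
  G: 5 × 5 × 3 = 75
  H: 3 × 2 × 5 = 30
After action: E → 4 × 4 × 4 = 64.
Revised RPNs: G=75, E=64, A=45, F=32, H=30, B=25, C=12, D=4.
Highest is now G (75).

G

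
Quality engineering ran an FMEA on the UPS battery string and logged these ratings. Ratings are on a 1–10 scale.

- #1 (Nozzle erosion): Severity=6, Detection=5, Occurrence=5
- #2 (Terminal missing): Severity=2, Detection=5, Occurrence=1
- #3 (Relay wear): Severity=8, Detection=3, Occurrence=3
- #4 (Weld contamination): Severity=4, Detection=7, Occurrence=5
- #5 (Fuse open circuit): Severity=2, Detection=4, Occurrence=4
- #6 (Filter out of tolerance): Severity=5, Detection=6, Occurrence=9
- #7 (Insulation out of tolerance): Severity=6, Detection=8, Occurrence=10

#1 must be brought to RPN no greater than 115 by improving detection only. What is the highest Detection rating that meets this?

3

#1: S=6, O=5, D=5 → current RPN = 150.
Fixed product = 30. Need 30 × D ≤ 115, so D ≤ 115/30 = 3.83.
Maximum integer Detection rating = 3 (gives RPN 90; D=4 would give 120 > 115).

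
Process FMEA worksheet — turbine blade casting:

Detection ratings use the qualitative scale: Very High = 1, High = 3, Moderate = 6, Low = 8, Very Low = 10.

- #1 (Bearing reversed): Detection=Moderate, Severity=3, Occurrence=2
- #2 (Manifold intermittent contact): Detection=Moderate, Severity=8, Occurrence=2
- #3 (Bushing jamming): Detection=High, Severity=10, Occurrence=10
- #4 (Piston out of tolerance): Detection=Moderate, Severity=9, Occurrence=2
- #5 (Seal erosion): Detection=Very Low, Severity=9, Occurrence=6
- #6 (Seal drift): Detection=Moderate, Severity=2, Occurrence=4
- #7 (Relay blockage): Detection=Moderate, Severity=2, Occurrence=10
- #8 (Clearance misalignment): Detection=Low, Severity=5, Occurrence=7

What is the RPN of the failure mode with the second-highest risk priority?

RPN = Severity × Occurrence × Detection:
  #1: 3 × 2 × 6 = 36
  #2: 8 × 2 × 6 = 96
  #3: 10 × 10 × 3 = 300
  #4: 9 × 2 × 6 = 108
  #5: 9 × 6 × 10 = 540
  #6: 2 × 4 × 6 = 48
  #7: 2 × 10 × 6 = 120
  #8: 5 × 7 × 8 = 280
Sorted descending: 540, 300, 280, 120, 108, 96, 48, 36.
The second-highest RPN is 300 (#3).

300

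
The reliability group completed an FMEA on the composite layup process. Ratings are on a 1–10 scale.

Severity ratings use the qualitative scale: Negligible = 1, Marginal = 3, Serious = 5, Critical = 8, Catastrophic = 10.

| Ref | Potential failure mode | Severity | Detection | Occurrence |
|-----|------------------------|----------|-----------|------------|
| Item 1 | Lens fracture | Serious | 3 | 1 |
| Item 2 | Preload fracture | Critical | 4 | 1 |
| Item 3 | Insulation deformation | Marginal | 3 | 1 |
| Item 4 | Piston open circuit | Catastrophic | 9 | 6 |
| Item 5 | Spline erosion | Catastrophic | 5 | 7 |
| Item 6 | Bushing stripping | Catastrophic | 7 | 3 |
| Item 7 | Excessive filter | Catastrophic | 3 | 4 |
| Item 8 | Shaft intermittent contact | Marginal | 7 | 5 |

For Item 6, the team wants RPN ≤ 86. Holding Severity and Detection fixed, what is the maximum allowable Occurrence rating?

1

Item 6: S=10, O=3, D=7 → current RPN = 210.
Fixed product = 70. Need 70 × O ≤ 86, so O ≤ 86/70 = 1.23.
Maximum integer Occurrence rating = 1 (gives RPN 70; O=2 would give 140 > 86).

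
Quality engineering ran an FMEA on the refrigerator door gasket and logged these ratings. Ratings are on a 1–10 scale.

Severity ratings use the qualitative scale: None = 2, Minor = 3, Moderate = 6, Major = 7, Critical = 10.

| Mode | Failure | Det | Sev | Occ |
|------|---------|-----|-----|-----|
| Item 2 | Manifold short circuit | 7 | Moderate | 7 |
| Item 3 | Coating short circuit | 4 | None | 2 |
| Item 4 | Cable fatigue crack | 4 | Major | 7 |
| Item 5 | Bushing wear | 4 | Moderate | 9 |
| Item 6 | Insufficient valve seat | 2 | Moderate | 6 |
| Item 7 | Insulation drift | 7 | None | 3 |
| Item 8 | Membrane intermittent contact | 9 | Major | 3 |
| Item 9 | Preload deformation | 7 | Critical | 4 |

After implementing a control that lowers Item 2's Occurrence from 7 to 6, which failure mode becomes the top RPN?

RPN = Severity × Occurrence × Detection:
  Item 2: 6 × 7 × 7 = 294
  Item 3: 2 × 2 × 4 = 16
  Item 4: 7 × 7 × 4 = 196
  Item 5: 6 × 9 × 4 = 216
  Item 6: 6 × 6 × 2 = 72
  Item 7: 2 × 3 × 7 = 42
  Item 8: 7 × 3 × 9 = 189
  Item 9: 10 × 4 × 7 = 280
After action: Item 2 → 6 × 6 × 7 = 252.
Revised RPNs: Item 9=280, Item 2=252, Item 5=216, Item 4=196, Item 8=189, Item 6=72, Item 7=42, Item 3=16.
Highest is now Item 9 (280).

Item 9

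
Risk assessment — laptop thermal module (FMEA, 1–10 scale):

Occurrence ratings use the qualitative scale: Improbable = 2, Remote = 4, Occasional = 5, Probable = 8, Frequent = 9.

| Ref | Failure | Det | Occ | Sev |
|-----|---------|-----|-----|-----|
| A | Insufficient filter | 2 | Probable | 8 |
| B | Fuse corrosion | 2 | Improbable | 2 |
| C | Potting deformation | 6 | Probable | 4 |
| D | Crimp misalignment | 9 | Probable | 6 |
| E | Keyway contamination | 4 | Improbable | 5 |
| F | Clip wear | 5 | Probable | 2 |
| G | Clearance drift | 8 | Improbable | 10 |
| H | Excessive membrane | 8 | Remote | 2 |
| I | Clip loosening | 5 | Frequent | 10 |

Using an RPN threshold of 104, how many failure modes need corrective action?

5

RPN = Severity × Occurrence × Detection:
  A: 8 × 8 × 2 = 128
  B: 2 × 2 × 2 = 8
  C: 4 × 8 × 6 = 192
  D: 6 × 8 × 9 = 432
  E: 5 × 2 × 4 = 40
  F: 2 × 8 × 5 = 80
  G: 10 × 2 × 8 = 160
  H: 2 × 4 × 8 = 64
  I: 10 × 9 × 5 = 450
Modes with RPN ≥ 104: A (128), C (192), D (432), G (160), I (450) → 5.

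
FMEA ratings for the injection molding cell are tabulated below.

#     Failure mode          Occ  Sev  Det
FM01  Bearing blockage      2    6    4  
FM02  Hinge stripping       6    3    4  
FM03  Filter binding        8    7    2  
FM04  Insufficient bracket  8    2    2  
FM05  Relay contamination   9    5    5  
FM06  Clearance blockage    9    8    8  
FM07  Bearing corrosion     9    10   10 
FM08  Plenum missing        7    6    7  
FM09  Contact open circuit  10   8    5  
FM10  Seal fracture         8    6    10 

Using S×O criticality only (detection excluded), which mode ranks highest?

FM07

Criticality = Severity × Occurrence:
  FM01: 6 × 2 = 12
  FM02: 3 × 6 = 18
  FM03: 7 × 8 = 56
  FM04: 2 × 8 = 16
  FM05: 5 × 9 = 45
  FM06: 8 × 9 = 72
  FM07: 10 × 9 = 90
  FM08: 6 × 7 = 42
  FM09: 8 × 10 = 80
  FM10: 6 × 8 = 48
Highest criticality is 90 → FM07.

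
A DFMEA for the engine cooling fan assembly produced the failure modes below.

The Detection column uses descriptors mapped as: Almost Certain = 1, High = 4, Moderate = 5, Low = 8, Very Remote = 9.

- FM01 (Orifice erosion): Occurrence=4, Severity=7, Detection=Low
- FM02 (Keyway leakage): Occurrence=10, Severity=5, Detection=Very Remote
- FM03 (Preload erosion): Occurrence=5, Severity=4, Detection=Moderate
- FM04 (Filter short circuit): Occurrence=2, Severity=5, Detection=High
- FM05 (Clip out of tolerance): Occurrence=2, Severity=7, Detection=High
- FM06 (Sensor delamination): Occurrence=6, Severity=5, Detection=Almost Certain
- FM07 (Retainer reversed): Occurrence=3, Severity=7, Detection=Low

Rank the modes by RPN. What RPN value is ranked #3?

168

RPN = Severity × Occurrence × Detection:
  FM01: 7 × 4 × 8 = 224
  FM02: 5 × 10 × 9 = 450
  FM03: 4 × 5 × 5 = 100
  FM04: 5 × 2 × 4 = 40
  FM05: 7 × 2 × 4 = 56
  FM06: 5 × 6 × 1 = 30
  FM07: 7 × 3 × 8 = 168
Sorted descending: 450, 224, 168, 100, 56, 40, 30.
The third-highest RPN is 168 (FM07).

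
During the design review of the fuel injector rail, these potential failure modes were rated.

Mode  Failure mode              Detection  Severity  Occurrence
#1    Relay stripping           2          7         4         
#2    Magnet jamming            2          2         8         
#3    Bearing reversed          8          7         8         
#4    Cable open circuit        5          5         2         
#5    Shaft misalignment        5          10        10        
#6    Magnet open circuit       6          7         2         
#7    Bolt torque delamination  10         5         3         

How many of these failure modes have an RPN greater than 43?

RPN = Severity × Occurrence × Detection:
  #1: 7 × 4 × 2 = 56
  #2: 2 × 8 × 2 = 32
  #3: 7 × 8 × 8 = 448
  #4: 5 × 2 × 5 = 50
  #5: 10 × 10 × 5 = 500
  #6: 7 × 2 × 6 = 84
  #7: 5 × 3 × 10 = 150
Modes with RPN > 43: #1 (56), #3 (448), #4 (50), #5 (500), #6 (84), #7 (150) → 6.

6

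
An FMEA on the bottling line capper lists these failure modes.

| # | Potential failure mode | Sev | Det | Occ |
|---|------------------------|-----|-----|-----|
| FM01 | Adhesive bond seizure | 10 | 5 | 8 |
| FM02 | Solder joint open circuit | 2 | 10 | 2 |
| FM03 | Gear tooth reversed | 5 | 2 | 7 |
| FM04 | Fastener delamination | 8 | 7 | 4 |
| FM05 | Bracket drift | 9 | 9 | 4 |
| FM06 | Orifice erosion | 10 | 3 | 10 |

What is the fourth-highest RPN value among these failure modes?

224

RPN = Severity × Occurrence × Detection:
  FM01: 10 × 8 × 5 = 400
  FM02: 2 × 2 × 10 = 40
  FM03: 5 × 7 × 2 = 70
  FM04: 8 × 4 × 7 = 224
  FM05: 9 × 4 × 9 = 324
  FM06: 10 × 10 × 3 = 300
Sorted descending: 400, 324, 300, 224, 70, 40.
The fourth-highest RPN is 224 (FM04).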